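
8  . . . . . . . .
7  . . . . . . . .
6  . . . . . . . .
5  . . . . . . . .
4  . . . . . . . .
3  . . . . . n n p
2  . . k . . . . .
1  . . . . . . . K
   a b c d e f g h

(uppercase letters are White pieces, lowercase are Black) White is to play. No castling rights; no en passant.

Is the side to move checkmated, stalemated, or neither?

White to move; white king on h1.
In check: yes, from the black knight on g3.
King squares — g1: attacked by Nf3; g2: attacked by Ph3; h2: attacked by Nf3.
Legal moves for White: none.
In check with no legal moves → checkmate.

checkmate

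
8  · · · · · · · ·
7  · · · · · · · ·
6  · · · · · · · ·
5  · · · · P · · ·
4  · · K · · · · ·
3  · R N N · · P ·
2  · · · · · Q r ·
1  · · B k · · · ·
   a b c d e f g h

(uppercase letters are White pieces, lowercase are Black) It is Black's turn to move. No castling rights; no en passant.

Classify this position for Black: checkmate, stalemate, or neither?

Black to move; black king on d1.
In check: yes, from the white knight on c3.
King squares — c1: attacked by Nd3; e1: attacked by Qf2; c2: attacked by Qf2; d2: attacked by Bc1; e2: attacked by Qf2.
Legal moves for Black: none.
In check with no legal moves → checkmate.

checkmate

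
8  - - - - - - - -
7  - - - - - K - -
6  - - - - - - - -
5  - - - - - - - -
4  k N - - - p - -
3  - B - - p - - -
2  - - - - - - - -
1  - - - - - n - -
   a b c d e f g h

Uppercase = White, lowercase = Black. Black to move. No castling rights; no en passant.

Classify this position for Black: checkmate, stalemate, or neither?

Black to move; black king on a4.
In check: yes, from the white bishop on b3.
Legal moves for Black: Kb5, Ka5, Kxb4, Kxb3, Ka3.
Black is in check but has 5 legal moves → neither.

neither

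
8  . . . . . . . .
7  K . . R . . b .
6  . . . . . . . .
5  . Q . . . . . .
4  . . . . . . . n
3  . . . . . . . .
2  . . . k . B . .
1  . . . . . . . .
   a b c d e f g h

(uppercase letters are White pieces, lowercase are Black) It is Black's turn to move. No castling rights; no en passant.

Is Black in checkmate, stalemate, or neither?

Black to move; black king on d2.
In check: yes, from the white rook on d7.
King squares — c1: available; d1: attacked by Rd7; e1: attacked by Bf2; c2: available; e2: attacked by Qb5; c3: available; d3: attacked by Qb5; e3: attacked by Bf2.
Legal moves for Black: Kc3, Kc2, Kc1, Bd4+.
Black is in check but has 4 legal moves → neither.

neither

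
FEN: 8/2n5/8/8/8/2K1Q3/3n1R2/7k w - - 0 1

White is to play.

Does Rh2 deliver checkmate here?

After Rh2: black king on h1; in check: yes, from the white rook on h2.
Black has 1 legal reply: Kxh2.
In check but a legal move exists → not checkmate.

no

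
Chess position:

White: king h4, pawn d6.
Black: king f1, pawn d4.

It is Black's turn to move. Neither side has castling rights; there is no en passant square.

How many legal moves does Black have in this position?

Black to move; king on f1.
In check: no.
Legal moves: Kg2, Kf2, Ke2, Kg1, Ke1, d3.
Count: 6.

6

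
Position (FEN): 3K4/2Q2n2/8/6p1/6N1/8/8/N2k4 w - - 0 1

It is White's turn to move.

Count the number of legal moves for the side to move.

White to move; king on d8.
In check: yes, from the black knight on f7.
Legal moves: Ke8, Kc8, Ke7, Kd7, Qxf7.
Count: 5.

5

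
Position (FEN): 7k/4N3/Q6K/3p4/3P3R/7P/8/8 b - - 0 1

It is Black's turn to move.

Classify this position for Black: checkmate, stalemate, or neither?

stalemate

Black to move; black king on h8.
In check: no.
King squares — g7: attacked by Kh6; h7: attacked by Kh6; g8: attacked by Ne7.
Legal moves for Black: none.
Not in check and no legal moves → stalemate.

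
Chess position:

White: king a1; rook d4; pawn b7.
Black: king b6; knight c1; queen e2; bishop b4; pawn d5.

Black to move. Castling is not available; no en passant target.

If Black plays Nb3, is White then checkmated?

no

After Nb3: white king on a1; in check: yes, from the black knight on b3.
White has 1 legal reply: Kb1.
In check but a legal move exists → not checkmate.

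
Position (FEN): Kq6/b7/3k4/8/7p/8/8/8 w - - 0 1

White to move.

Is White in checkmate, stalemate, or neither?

White to move; white king on a8.
In check: yes, from the black queen on b8.
King squares — a7: attacked by Qb8; b7: attacked by Qb8; b8: attacked by Ba7.
Legal moves for White: none.
In check with no legal moves → checkmate.

checkmate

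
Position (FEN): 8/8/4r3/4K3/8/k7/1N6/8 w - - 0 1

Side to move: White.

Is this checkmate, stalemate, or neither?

White to move; white king on e5.
In check: yes, from the black rook on e6.
King squares — d4: available; e4: attacked by Re6; f4: available; d5: available; f5: available; d6: attacked by Re6; e6: available; f6: attacked by Re6.
Legal moves for White: Kxe6, Kf5, Kd5, Kf4, Kd4.
White is in check but has 5 legal moves → neither.

neither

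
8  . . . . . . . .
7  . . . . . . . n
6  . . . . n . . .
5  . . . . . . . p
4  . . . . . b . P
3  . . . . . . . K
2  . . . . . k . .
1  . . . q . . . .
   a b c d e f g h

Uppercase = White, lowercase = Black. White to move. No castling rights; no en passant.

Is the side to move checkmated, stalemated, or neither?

White to move; white king on h3.
In check: no.
King squares — g2: attacked by Kf2; h2: attacked by Bf4; g3: attacked by Kf2; g4: attacked by Qd1; h4: own pawn.
Legal moves for White: none.
Not in check and no legal moves → stalemate.

stalemate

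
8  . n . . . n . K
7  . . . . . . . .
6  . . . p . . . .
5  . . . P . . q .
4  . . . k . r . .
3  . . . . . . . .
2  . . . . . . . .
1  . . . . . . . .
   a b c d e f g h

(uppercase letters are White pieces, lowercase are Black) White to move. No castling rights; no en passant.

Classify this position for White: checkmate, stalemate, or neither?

stalemate

White to move; white king on h8.
In check: no.
King squares — g7: attacked by Qg5; h7: attacked by Nf8; g8: attacked by Qg5.
Legal moves for White: none.
Not in check and no legal moves → stalemate.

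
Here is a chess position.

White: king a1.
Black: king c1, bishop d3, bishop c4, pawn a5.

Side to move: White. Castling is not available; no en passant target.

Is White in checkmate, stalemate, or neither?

White to move; white king on a1.
In check: no.
King squares — b1: attacked by Kc1; a2: attacked by Bc4; b2: attacked by Kc1.
Legal moves for White: none.
Not in check and no legal moves → stalemate.

stalemate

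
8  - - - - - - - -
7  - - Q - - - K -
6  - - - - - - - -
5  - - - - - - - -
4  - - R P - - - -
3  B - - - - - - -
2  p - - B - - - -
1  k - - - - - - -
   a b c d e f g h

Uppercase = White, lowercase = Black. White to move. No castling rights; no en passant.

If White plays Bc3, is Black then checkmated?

no

After Bc3: black king on a1; in check: yes, from the white bishop on c3.
Black has 1 legal reply: Kb1.
In check but a legal move exists → not checkmate.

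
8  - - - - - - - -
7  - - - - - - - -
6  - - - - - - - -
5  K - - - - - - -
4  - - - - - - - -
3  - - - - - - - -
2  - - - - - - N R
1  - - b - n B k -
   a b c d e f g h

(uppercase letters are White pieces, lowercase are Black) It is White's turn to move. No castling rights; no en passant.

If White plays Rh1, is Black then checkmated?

no

After Rh1: black king on g1; in check: yes, from the white rook on h1.
Black has 2 legal replies: Kf2, Kxh1.
In check but a legal move exists → not checkmate.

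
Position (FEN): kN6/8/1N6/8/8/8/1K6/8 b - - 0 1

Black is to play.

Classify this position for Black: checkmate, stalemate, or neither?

Black to move; black king on a8.
In check: yes, from the white knight on b6.
Legal moves for Black: Kxb8, Kb7, Ka7.
Black is in check but has 3 legal moves → neither.

neither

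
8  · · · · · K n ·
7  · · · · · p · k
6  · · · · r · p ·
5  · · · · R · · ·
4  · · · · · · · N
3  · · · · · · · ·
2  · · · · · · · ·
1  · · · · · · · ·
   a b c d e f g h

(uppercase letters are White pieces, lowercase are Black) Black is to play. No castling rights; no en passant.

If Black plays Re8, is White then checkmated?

After Re8: white king on f8; in check: yes, from the black rook on e8.
White has 3 legal replies: Kxe8, Kxf7, Rxe8.
In check but a legal move exists → not checkmate.

no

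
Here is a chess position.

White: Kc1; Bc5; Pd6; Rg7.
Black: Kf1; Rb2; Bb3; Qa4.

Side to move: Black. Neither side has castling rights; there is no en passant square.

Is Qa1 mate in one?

After Qa1: white king on c1; in check: yes, from the black queen on a1.
King squares — b1: attacked by Qa1; d1: attacked by Qa1; b2: attacked by Qa1; c2: attacked by Rb2; d2: attacked by Rb2.
White has no legal moves → checkmate.

yes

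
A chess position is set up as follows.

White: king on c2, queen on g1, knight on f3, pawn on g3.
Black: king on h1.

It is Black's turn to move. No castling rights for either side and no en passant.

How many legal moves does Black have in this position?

Black to move; king on h1.
In check: yes, from the white queen on g1.
Legal moves: none.
Count: 0.

0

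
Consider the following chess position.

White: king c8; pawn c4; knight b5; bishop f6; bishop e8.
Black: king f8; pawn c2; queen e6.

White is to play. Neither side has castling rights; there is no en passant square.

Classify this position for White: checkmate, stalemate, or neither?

neither

White to move; white king on c8.
In check: yes, from the black queen on e6.
Legal moves for White: Kd8, Kb8, Kc7, Kb7, Bd7.
White is in check but has 5 legal moves → neither.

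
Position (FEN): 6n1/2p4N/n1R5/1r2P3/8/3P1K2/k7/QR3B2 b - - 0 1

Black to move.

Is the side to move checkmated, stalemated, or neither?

checkmate

Black to move; black king on a2.
In check: yes, from the white queen on a1.
King squares — a1: attacked by Rb1; b1: attacked by Qa1; b2: attacked by Qa1; a3: attacked by Qa1; b3: attacked by Rb1.
Legal moves for Black: none.
In check with no legal moves → checkmate.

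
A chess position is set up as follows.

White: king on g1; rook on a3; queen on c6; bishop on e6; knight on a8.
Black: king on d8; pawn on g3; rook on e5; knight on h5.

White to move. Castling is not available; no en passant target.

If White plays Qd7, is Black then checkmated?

yes

After Qd7: black king on d8; in check: yes, from the white queen on d7.
King squares — c7: attacked by Qd7; d7: attacked by Be6; e7: attacked by Qd7; c8: attacked by Qd7; e8: attacked by Qd7.
Black has no legal moves → checkmate.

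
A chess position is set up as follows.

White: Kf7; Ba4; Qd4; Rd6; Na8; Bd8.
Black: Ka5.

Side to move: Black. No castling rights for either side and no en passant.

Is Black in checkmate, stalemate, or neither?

Black to move; black king on a5.
In check: yes, from the white bishop on d8.
King squares — a4: attacked by Qd4; b4: attacked by Qd4; b5: attacked by Ba4; a6: attacked by Rd6; b6: attacked by Qd4.
Legal moves for Black: none.
In check with no legal moves → checkmate.

checkmate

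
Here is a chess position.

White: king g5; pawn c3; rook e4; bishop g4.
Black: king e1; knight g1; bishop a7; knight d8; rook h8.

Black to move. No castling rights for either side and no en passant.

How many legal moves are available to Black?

5

Black to move; king on e1.
In check: yes, from the white rook on e4.
Legal moves: Kf2, Kd2, Kf1, Be3+, Ne2.
Count: 5.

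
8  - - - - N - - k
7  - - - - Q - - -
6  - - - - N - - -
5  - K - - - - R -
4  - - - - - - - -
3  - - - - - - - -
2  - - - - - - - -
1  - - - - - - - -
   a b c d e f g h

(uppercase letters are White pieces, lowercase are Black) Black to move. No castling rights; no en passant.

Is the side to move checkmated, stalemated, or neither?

stalemate

Black to move; black king on h8.
In check: no.
King squares — g7: attacked by Rg5; h7: attacked by Qe7; g8: attacked by Rg5.
Legal moves for Black: none.
Not in check and no legal moves → stalemate.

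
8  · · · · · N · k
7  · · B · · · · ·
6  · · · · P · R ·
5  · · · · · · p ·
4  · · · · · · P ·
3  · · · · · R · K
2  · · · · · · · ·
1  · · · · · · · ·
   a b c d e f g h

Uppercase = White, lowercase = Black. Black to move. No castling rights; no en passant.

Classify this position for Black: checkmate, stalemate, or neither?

stalemate

Black to move; black king on h8.
In check: no.
King squares — g7: attacked by Rg6; h7: attacked by Nf8; g8: attacked by Rg6.
Legal moves for Black: none.
Not in check and no legal moves → stalemate.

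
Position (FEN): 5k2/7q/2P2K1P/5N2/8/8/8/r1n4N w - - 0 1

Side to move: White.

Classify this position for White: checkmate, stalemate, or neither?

neither

White to move; white king on f6.
In check: no.
Legal moves for White: Ke6, Kg5, Ke5, Ng7, Ne7, Nd6, Nh4, Nd4, Nfg3, Ne3, Nhg3, Nf2, c7.
White has 13 legal moves and is not in check → neither.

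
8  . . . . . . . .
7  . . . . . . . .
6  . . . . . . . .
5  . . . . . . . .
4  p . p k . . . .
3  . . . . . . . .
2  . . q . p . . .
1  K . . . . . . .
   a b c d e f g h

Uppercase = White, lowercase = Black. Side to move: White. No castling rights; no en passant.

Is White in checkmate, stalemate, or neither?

White to move; white king on a1.
In check: no.
King squares — b1: attacked by Qc2; a2: attacked by Qc2; b2: attacked by Qc2.
Legal moves for White: none.
Not in check and no legal moves → stalemate.

stalemate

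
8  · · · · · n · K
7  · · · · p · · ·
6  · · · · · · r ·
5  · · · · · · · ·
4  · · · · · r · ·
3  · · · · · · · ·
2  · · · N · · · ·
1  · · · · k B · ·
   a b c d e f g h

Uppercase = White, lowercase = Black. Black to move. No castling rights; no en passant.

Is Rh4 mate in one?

yes

After Rh4: white king on h8; in check: yes, from the black rook on h4.
King squares — g7: attacked by Rg6; h7: attacked by Rh4; g8: attacked by Rg6.
White has no legal moves → checkmate.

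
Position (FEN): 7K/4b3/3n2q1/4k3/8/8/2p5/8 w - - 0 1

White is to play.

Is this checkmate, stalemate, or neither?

stalemate

White to move; white king on h8.
In check: no.
King squares — g7: attacked by Qg6; h7: attacked by Qg6; g8: attacked by Qg6.
Legal moves for White: none.
Not in check and no legal moves → stalemate.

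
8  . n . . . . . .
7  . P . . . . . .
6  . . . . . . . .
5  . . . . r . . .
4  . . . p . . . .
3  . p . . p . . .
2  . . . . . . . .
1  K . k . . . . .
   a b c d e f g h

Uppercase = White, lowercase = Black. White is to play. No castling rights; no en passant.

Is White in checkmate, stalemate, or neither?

White to move; white king on a1.
In check: no.
King squares — b1: attacked by Kc1; a2: attacked by Pb3; b2: attacked by Kc1.
Legal moves for White: none.
Not in check and no legal moves → stalemate.

stalemate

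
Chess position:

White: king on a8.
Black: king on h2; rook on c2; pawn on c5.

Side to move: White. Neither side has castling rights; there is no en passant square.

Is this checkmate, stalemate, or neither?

neither

White to move; white king on a8.
In check: no.
Legal moves for White: Kb8, Kb7, Ka7.
White has 3 legal moves and is not in check → neither.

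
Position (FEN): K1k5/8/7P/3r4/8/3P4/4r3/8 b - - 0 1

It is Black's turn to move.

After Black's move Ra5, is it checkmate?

yes

After Ra5: white king on a8; in check: yes, from the black rook on a5.
King squares — a7: attacked by Ra5; b7: attacked by Kc8; b8: attacked by Kc8.
White has no legal moves → checkmate.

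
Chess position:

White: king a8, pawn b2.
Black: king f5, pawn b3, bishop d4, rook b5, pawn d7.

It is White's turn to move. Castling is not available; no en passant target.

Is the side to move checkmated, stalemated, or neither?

stalemate

White to move; white king on a8.
In check: no.
King squares — a7: attacked by Bd4; b7: attacked by Rb5; b8: attacked by Rb5.
Legal moves for White: none.
Not in check and no legal moves → stalemate.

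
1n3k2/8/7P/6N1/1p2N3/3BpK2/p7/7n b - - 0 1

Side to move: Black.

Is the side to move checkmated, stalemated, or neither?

Black to move; black king on f8.
In check: no.
Legal moves for Black: Kg8, Ke8, Ke7, Nd7, Nc6, Na6, Ng3, Nf2, b3, e2, a1=Q, a1=R, a1=B, a1=N.
Black has 14 legal moves and is not in check → neither.

neither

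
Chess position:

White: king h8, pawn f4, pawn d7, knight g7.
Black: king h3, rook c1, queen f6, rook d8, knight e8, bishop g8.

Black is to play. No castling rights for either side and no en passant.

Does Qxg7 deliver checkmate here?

yes

After Qxg7: white king on h8; in check: yes, from the black queen on g7.
King squares — g7: attacked by Ne8; h7: attacked by Qg7; g8: attacked by Qg7.
White has no legal moves → checkmate.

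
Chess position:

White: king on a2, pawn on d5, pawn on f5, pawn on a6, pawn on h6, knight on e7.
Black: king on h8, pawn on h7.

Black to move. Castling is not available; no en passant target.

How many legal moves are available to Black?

0

Black to move; king on h8.
In check: no.
Legal moves: none.
Count: 0.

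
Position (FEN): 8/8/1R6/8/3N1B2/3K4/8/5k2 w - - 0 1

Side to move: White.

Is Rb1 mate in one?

After Rb1: black king on f1; in check: yes, from the white rook on b1.
Black has 2 legal replies: Kg2, Kf2.
In check but a legal move exists → not checkmate.

no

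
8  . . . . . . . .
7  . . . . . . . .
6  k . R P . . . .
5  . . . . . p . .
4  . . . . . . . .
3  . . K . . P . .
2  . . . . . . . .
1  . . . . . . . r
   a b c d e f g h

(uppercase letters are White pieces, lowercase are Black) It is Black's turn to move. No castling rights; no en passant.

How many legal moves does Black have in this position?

Black to move; king on a6.
In check: yes, from the white rook on c6.
Legal moves: Kb7, Ka7, Kb5, Ka5.
Count: 4.

4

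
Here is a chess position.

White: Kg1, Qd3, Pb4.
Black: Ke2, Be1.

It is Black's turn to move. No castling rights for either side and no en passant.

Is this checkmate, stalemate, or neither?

neither

Black to move; black king on e2.
In check: yes, from the white queen on d3.
Legal moves for Black: Kxd3.
Black is in check but has 1 legal move → neither.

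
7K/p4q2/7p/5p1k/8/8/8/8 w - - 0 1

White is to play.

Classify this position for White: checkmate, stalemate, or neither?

White to move; white king on h8.
In check: no.
King squares — g7: attacked by Qf7; h7: attacked by Qf7; g8: attacked by Qf7.
Legal moves for White: none.
Not in check and no legal moves → stalemate.

stalemate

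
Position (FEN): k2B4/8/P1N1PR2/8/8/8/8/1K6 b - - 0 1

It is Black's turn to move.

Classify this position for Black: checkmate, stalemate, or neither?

stalemate

Black to move; black king on a8.
In check: no.
King squares — a7: attacked by Nc6; b7: attacked by Pa6; b8: attacked by Nc6.
Legal moves for Black: none.
Not in check and no legal moves → stalemate.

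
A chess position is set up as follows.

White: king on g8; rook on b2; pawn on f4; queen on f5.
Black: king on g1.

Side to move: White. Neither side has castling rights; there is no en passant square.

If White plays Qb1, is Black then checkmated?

After Qb1: black king on g1; in check: yes, from the white queen on b1.
King squares — f1: attacked by Qb1; h1: attacked by Qb1; f2: attacked by Rb2; g2: attacked by Rb2; h2: attacked by Rb2.
Black has no legal moves → checkmate.

yes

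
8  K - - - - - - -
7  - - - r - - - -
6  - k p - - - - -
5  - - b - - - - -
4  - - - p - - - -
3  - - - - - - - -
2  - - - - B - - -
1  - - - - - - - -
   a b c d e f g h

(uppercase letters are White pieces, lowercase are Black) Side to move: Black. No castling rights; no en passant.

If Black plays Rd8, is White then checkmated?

After Rd8: white king on a8; in check: yes, from the black rook on d8.
King squares — a7: attacked by Kb6; b7: attacked by Kb6; b8: attacked by Rd8.
White has no legal moves → checkmate.

yes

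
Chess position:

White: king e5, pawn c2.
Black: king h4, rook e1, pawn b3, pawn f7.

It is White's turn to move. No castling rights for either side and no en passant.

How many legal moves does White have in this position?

White to move; king on e5.
In check: yes, from the black rook on e1.
Legal moves: Kf6, Kd6, Kf5, Kd5, Kf4, Kd4.
Count: 6.

6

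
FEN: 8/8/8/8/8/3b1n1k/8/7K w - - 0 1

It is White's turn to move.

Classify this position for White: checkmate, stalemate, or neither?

White to move; white king on h1.
In check: no.
King squares — g1: attacked by Nf3; g2: attacked by Kh3; h2: attacked by Nf3.
Legal moves for White: none.
Not in check and no legal moves → stalemate.

stalemate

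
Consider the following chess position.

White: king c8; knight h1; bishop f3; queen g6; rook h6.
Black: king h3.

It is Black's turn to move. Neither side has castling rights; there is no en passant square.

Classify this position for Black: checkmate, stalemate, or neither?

Black to move; black king on h3.
In check: yes, from the white rook on h6.
King squares — g2: attacked by Bf3; h2: attacked by Rh6; g3: attacked by Nh1; g4: attacked by Bf3; h4: attacked by Rh6.
Legal moves for Black: none.
In check with no legal moves → checkmate.

checkmate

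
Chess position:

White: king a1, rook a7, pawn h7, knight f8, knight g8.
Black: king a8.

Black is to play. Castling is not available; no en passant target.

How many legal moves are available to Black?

2

Black to move; king on a8.
In check: yes, from the white rook on a7.
Legal moves: Kb8, Kxa7.
Count: 2.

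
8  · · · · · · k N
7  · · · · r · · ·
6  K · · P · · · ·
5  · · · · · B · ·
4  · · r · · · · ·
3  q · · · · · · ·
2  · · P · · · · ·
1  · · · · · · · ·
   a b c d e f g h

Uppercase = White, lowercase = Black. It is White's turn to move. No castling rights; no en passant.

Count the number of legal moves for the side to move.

2

White to move; king on a6.
In check: yes, from the black queen on a3.
Legal moves: Kb6, Kb5.
Count: 2.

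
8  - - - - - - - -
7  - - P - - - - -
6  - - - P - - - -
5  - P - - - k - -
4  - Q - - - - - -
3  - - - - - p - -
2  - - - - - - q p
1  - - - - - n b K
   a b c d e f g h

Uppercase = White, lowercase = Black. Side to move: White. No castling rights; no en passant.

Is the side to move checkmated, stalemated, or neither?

White to move; white king on h1.
In check: yes, from the black queen on g2.
King squares — g1: attacked by Qg2; g2: attacked by Pf3; h2: attacked by Nf1.
Legal moves for White: none.
In check with no legal moves → checkmate.

checkmate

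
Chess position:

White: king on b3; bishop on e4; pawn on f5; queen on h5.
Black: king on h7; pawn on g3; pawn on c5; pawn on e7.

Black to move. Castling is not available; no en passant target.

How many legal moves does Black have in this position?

Black to move; king on h7.
In check: yes, from the white queen on h5.
Legal moves: Kg8, Kg7.
Count: 2.

2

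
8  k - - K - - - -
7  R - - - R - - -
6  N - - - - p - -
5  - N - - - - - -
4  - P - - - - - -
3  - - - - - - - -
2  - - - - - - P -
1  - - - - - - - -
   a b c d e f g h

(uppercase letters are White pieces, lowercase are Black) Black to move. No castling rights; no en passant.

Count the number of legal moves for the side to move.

0

Black to move; king on a8.
In check: yes, from the white rook on a7.
Legal moves: none.
Count: 0.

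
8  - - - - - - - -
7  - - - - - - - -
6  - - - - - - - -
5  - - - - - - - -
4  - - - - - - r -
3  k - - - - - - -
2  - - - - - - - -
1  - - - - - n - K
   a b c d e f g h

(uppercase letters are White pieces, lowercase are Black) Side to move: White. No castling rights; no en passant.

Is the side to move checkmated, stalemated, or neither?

stalemate

White to move; white king on h1.
In check: no.
King squares — g1: attacked by Rg4; g2: attacked by Rg4; h2: attacked by Nf1.
Legal moves for White: none.
Not in check and no legal moves → stalemate.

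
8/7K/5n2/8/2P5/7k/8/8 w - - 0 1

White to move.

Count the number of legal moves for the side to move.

White to move; king on h7.
In check: yes, from the black knight on f6.
Legal moves: Kh8, Kg7, Kh6, Kg6.
Count: 4.

4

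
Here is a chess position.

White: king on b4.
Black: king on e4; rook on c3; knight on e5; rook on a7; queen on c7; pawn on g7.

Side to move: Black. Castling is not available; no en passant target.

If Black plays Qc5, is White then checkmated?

yes

After Qc5: white king on b4; in check: yes, from the black queen on c5.
King squares — a3: attacked by Rc3; b3: attacked by Rc3; c3: attacked by Qc5; a4: attacked by Ra7; c4: attacked by Rc3; a5: attacked by Qc5; b5: attacked by Qc5; c5: attacked by Rc3.
White has no legal moves → checkmate.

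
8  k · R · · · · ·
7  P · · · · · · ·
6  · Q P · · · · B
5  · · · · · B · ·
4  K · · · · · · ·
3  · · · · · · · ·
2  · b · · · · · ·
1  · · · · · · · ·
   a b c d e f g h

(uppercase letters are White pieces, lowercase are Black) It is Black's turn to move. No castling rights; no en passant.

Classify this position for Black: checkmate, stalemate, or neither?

checkmate

Black to move; black king on a8.
In check: yes, from the white rook on c8.
King squares — a7: attacked by Qb6; b7: attacked by Qb6; b8: attacked by Qb6.
Legal moves for Black: none.
In check with no legal moves → checkmate.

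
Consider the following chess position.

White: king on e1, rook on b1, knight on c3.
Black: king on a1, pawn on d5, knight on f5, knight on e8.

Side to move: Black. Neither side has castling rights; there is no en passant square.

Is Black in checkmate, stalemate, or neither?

checkmate

Black to move; black king on a1.
In check: yes, from the white rook on b1.
King squares — b1: attacked by Nc3; a2: attacked by Nc3; b2: attacked by Rb1.
Legal moves for Black: none.
In check with no legal moves → checkmate.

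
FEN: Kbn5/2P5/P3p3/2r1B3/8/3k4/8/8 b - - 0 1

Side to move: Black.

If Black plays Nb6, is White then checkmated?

After Nb6: white king on a8; in check: yes, from the black knight on b6.
White has 2 legal replies: Kxb8, Kb7.
In check but a legal move exists → not checkmate.

no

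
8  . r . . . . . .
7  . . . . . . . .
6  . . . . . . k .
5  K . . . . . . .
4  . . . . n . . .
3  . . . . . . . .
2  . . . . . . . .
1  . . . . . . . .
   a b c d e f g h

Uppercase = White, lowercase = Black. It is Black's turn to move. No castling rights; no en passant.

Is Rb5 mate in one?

After Rb5: white king on a5; in check: yes, from the black rook on b5.
White has 3 legal replies: Ka6, Kxb5, Ka4.
In check but a legal move exists → not checkmate.

no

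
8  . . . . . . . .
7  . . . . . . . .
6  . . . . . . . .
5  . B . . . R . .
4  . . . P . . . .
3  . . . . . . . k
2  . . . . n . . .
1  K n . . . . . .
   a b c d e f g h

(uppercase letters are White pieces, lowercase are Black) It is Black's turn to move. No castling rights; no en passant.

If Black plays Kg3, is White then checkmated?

no

After Kg3: white king on a1; in check: no.
White is not in check, so this cannot be checkmate.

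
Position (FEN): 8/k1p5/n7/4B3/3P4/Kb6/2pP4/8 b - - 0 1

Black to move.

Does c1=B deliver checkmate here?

no

After c1=B: white king on a3; in check: yes, from the black bishop on c1.
White has 1 legal reply: Kxb3.
In check but a legal move exists → not checkmate.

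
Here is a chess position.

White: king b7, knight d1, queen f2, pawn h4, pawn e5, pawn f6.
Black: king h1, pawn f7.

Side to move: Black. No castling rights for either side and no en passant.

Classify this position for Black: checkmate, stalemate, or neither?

stalemate

Black to move; black king on h1.
In check: no.
King squares — g1: attacked by Qf2; g2: attacked by Qf2; h2: attacked by Qf2.
Legal moves for Black: none.
Not in check and no legal moves → stalemate.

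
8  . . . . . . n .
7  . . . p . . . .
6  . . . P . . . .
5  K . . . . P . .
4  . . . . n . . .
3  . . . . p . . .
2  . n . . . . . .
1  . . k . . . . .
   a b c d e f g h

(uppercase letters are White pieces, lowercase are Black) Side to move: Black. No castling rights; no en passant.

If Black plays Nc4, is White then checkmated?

After Nc4: white king on a5; in check: yes, from the black knight on c4.
White has 4 legal replies: Ka6, Kb5, Kb4, Ka4.
In check but a legal move exists → not checkmate.

no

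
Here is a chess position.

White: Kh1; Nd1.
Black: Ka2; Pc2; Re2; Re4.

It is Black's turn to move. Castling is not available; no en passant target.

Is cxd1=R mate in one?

After cxd1=R: white king on h1; in check: yes, from the black rook on d1.
King squares — g1: attacked by Rd1; g2: attacked by Re2; h2: attacked by Re2.
White has no legal moves → checkmate.

yes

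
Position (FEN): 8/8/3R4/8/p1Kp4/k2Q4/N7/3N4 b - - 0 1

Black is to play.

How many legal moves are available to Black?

Black to move; king on a3.
In check: yes, from the white queen on d3.
Legal moves: Kxa2.
Count: 1.

1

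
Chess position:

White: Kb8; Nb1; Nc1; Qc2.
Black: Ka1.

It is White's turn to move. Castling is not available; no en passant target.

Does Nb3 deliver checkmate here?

After Nb3: black king on a1; in check: yes, from the white knight on b3.
King squares — b1: attacked by Qc2; a2: attacked by Qc2; b2: attacked by Qc2.
Black has no legal moves → checkmate.

yes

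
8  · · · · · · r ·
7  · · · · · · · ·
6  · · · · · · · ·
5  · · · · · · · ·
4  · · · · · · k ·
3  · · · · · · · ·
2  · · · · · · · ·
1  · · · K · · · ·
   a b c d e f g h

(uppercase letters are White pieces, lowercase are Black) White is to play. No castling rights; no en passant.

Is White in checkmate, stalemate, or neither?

neither

White to move; white king on d1.
In check: no.
Legal moves for White: Ke2, Kd2, Kc2, Ke1, Kc1.
White has 5 legal moves and is not in check → neither.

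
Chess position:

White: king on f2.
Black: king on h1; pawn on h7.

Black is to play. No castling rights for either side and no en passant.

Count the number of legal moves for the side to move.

Black to move; king on h1.
In check: no.
Legal moves: Kh2, h6, h5.
Count: 3.

3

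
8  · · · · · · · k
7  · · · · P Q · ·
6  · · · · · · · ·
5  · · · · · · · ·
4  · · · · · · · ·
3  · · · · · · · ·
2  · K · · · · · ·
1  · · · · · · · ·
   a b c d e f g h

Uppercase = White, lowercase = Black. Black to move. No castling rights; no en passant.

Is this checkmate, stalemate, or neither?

Black to move; black king on h8.
In check: no.
King squares — g7: attacked by Qf7; h7: attacked by Qf7; g8: attacked by Qf7.
Legal moves for Black: none.
Not in check and no legal moves → stalemate.

stalemate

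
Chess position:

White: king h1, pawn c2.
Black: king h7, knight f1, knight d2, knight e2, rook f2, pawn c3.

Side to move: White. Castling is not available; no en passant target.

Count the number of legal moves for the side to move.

0

White to move; king on h1.
In check: no.
Legal moves: none.
Count: 0.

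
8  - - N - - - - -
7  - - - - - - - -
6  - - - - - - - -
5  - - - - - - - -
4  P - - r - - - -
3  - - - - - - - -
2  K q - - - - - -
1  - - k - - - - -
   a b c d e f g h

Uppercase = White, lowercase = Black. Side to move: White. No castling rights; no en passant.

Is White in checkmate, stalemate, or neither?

checkmate

White to move; white king on a2.
In check: yes, from the black queen on b2.
King squares — a1: attacked by Qb2; b1: attacked by Kc1; b2: attacked by Kc1; a3: attacked by Qb2; b3: attacked by Qb2.
Legal moves for White: none.
In check with no legal moves → checkmate.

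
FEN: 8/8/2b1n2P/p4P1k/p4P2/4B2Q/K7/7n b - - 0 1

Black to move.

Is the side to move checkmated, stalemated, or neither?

Black to move; black king on h5.
In check: yes, from the white queen on h3.
King squares — g4: attacked by Qh3; h4: attacked by Qh3; g5: attacked by Pf4; g6: attacked by Pf5; h6: attacked by Qh3.
Legal moves for Black: none.
In check with no legal moves → checkmate.

checkmate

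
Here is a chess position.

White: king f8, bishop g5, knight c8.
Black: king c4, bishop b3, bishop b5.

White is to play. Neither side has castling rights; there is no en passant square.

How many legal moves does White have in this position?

17

White to move; king on f8.
In check: no.
Legal moves: Kg8, Kg7, Kf7, Ke7, Ne7, Na7, Nd6+, Nb6+, Bd8, Be7, Bh6, Bf6, Bh4, Bf4, Be3, Bd2, Bc1.
Count: 17.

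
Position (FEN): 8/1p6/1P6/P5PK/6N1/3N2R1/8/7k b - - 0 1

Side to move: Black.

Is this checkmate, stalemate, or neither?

stalemate

Black to move; black king on h1.
In check: no.
King squares — g1: attacked by Rg3; g2: attacked by Rg3; h2: attacked by Ng4.
Legal moves for Black: none.
Not in check and no legal moves → stalemate.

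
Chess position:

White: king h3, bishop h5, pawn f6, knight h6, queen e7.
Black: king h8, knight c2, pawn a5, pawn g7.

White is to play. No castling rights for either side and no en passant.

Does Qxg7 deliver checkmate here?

yes

After Qxg7: black king on h8; in check: yes, from the white queen on g7.
King squares — g7: attacked by Pf6; h7: attacked by Qg7; g8: attacked by Nh6.
Black has no legal moves → checkmate.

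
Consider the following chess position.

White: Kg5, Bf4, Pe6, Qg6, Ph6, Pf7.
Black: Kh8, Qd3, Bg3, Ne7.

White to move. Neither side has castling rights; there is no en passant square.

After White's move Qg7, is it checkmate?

yes

After Qg7: black king on h8; in check: yes, from the white queen on g7.
King squares — g7: attacked by Ph6; h7: attacked by Qg7; g8: attacked by Pf7.
Black has no legal moves → checkmate.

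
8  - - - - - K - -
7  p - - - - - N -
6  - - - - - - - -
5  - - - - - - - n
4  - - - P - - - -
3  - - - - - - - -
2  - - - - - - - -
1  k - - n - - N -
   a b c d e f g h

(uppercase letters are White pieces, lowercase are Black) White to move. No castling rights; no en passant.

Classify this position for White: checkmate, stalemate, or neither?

neither

White to move; white king on f8.
In check: no.
Legal moves for White: Kg8, Ke8, Kf7, Ke7, Ne8, Ne6, Nxh5, Nf5, Nh3, Nf3, Ne2, d5.
White has 12 legal moves and is not in check → neither.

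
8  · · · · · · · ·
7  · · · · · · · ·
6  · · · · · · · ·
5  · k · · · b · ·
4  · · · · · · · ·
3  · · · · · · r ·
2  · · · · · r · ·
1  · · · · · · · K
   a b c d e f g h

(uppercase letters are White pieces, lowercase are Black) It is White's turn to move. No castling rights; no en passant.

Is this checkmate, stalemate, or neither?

stalemate

White to move; white king on h1.
In check: no.
King squares — g1: attacked by Rg3; g2: attacked by Rf2; h2: attacked by Rf2.
Legal moves for White: none.
Not in check and no legal moves → stalemate.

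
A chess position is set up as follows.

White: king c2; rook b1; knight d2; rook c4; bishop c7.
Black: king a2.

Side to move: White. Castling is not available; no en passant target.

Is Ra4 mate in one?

After Ra4: black king on a2; in check: yes, from the white rook on a4.
King squares — a1: attacked by Rb1; b1: attacked by Kc2; b2: attacked by Rb1; a3: attacked by Ra4; b3: attacked by Rb1.
Black has no legal moves → checkmate.

yes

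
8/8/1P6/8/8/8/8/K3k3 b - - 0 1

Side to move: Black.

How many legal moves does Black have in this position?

5

Black to move; king on e1.
In check: no.
Legal moves: Kf2, Ke2, Kd2, Kf1, Kd1.
Count: 5.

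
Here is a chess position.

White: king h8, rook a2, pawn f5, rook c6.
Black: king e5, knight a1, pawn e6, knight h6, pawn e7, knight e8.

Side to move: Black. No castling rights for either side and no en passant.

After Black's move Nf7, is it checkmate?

no

After Nf7: white king on h8; in check: yes, from the black knight on f7.
White has 2 legal replies: Kg8, Kh7.
In check but a legal move exists → not checkmate.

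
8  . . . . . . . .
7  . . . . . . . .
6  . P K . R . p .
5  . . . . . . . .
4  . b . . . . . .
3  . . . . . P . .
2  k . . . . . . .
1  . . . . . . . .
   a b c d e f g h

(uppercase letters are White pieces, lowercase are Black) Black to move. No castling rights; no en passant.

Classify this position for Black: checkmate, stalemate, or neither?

neither

Black to move; black king on a2.
In check: no.
Legal moves for Black: Bf8, Be7, Bd6, Bc5, Ba5, Bc3, Ba3, Bd2, Be1, Kb3, Ka3, Kb2, Kb1, Ka1, g5.
Black has 15 legal moves and is not in check → neither.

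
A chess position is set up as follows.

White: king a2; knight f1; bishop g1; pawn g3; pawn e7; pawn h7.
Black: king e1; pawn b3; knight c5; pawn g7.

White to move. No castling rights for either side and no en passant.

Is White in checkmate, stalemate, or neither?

White to move; white king on a2.
In check: yes, from the black pawn on b3.
King squares — a1: available; b1: available; b2: available; a3: available; b3: attacked by Nc5.
Legal moves for White: Ka3, Kb2, Kb1, Ka1.
White is in check but has 4 legal moves → neither.

neither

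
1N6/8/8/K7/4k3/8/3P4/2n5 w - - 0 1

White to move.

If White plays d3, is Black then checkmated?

no

After d3: black king on e4; in check: yes, from the white pawn on d3.
Black has 9 legal replies: Kf5, Ke5, Kd5, Kf4, Kd4, Kf3, Ke3, Kxd3, Nxd3.
In check but a legal move exists → not checkmate.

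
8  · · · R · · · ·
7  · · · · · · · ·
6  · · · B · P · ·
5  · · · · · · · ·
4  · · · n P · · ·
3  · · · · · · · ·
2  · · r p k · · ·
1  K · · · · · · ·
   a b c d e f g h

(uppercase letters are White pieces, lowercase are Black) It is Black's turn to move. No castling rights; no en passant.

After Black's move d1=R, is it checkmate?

After d1=R: white king on a1; in check: yes, from the black rook on d1.
King squares — b1: attacked by Rd1; a2: attacked by Rc2; b2: attacked by Rc2.
White has no legal moves → checkmate.

yes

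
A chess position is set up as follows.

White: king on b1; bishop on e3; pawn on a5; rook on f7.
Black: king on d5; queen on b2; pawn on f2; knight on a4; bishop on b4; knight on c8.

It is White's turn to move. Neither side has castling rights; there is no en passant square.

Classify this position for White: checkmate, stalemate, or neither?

checkmate

White to move; white king on b1.
In check: yes, from the black queen on b2.
King squares — a1: attacked by Qb2; c1: attacked by Qb2; a2: attacked by Qb2; b2: attacked by Na4; c2: attacked by Qb2.
Legal moves for White: none.
In check with no legal moves → checkmate.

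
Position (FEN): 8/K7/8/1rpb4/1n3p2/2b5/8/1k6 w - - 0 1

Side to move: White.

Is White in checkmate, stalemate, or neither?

White to move; white king on a7.
In check: no.
King squares — a6: attacked by Nb4; b6: attacked by Rb5; b7: attacked by Rb5; a8: attacked by Bd5; b8: attacked by Rb5.
Legal moves for White: none.
Not in check and no legal moves → stalemate.

stalemate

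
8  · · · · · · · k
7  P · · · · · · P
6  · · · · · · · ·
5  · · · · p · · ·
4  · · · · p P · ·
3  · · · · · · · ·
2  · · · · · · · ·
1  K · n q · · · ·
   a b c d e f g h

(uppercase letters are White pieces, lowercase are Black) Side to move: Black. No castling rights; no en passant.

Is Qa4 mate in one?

no

After Qa4: white king on a1; in check: yes, from the black queen on a4.
White has 2 legal replies: Kb2, Kb1.
In check but a legal move exists → not checkmate.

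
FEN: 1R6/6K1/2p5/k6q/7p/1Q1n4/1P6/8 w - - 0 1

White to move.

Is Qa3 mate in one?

yes

After Qa3: black king on a5; in check: yes, from the white queen on a3.
King squares — a4: attacked by Qa3; b4: attacked by Qa3; b5: attacked by Rb8; a6: attacked by Qa3; b6: attacked by Rb8.
Black has no legal moves → checkmate.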